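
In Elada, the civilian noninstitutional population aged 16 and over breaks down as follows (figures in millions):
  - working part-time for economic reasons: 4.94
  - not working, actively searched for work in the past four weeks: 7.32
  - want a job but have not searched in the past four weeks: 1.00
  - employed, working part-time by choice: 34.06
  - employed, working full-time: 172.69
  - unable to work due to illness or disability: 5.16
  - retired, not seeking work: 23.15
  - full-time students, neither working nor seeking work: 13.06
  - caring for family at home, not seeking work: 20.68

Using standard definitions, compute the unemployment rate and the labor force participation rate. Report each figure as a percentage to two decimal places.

Employed = 4.94 + 34.06 + 172.69 = 211.69 million (anyone who worked, including part-time for economic reasons, counts as employed).
Unemployed = 7.32 million.
Labor force = 211.69 + 7.32 = 219.01 million.
Not in labor force = 1.00 + 5.16 + 23.15 + 13.06 + 20.68 = 63.05 million (those not working and not actively searching are outside the labor force — including those who want a job but have given up searching).
Civilian working-age population = 219.01 + 63.05 = 282.06 million.
Unemployment rate = 7.32 / 219.01 = 3.34%.
Labor force participation rate = 219.01 / 282.06 = 77.65%.

Unemployment rate ≈ 3.34%; labor force participation rate ≈ 77.65%.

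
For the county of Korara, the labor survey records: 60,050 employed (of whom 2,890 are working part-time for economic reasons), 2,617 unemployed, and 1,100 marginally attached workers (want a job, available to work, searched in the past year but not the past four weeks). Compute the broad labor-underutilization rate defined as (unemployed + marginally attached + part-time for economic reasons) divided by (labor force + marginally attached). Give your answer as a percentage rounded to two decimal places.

Labor force = 60,050 + 2,617 = 62,667.
Numerator = 2,617 + 1,100 + 2,890 = 6,607.
Denominator = 62,667 + 1,100 = 63,767.
Broad rate = 6,607 / 63,767 = 10.36%.

Broad underutilization rate ≈ 10.36%.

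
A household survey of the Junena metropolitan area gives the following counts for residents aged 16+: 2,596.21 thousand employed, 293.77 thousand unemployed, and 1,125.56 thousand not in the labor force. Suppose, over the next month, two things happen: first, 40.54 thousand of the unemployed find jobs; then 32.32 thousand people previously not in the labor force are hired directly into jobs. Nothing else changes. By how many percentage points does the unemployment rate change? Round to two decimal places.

The unemployment rate changes by −1.50 percentage points.

Initially, labor force = 2,596.21 + 293.77 = 2,889.98 thousand, so u = 293.77/2,889.98 = 10.17%.
After the first change, unemployed falls and employed rises by 40.54; labor force unchanged → E = 2,636.75, U = 253.23, labor force = 2,889.98 thousand.
After the second change, employed and labor force both rise by 32.32; unemployed unchanged → E = 2,669.07, U = 253.23, labor force = 2,922.30 thousand.
New unemployment rate = 253.23 / 2,922.30 = 8.67%.
Change = 8.67% − 10.17% = −1.50 percentage points.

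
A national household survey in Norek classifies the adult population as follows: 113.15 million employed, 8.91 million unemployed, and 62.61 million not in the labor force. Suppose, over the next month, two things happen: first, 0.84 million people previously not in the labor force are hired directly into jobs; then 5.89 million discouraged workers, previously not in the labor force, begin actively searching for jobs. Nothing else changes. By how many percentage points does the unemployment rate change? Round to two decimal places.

The unemployment rate changes by +4.19 percentage points.

Initially, labor force = 113.15 + 8.91 = 122.06 million, so u = 8.91/122.06 = 7.30%.
After the first change, employed and labor force both rise by 0.84; unemployed unchanged → E = 113.99, U = 8.91, labor force = 122.90 million.
After the second change, unemployed and labor force both rise by 5.89 → E = 113.99, U = 14.80, labor force = 128.79 million.
New unemployment rate = 14.80 / 128.79 = 11.49%.
Change = 11.49% − 7.30% = +4.19 percentage points.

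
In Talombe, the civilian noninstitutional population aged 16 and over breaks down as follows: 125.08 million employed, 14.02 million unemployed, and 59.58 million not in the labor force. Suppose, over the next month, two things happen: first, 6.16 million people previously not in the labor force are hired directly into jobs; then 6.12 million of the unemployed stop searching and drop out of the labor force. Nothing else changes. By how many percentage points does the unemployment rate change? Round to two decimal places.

Initially, labor force = 125.08 + 14.02 = 139.10 million, so u = 14.02/139.10 = 10.08%.
After the first change, employed and labor force both rise by 6.16; unemployed unchanged → E = 131.24, U = 14.02, labor force = 145.26 million.
After the second change, unemployed and labor force both fall by 6.12 → E = 131.24, U = 7.90, labor force = 139.14 million.
New unemployment rate = 7.90 / 139.14 = 5.68%.
Change = 5.68% − 10.08% = −4.40 percentage points.

The unemployment rate changes by −4.40 percentage points.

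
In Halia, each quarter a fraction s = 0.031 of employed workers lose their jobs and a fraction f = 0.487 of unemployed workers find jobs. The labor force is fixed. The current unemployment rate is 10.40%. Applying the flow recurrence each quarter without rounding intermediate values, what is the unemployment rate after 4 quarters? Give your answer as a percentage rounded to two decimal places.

With a fixed labor force, u_{t+1} = u_t + s·(1−u_t) − f·u_t = u_t·(1−s−f) + s.
Here 1−s−f = 0.482 and s = 0.031.
u_1 = 0.104000 × 0.482 + 0.031 = 0.081128.
u_2 = 0.081128 × 0.482 + 0.031 = 0.070104.
u_3 = 0.070104 × 0.482 + 0.031 = 0.064790.
u_4 = 0.064790 × 0.482 + 0.031 = 0.062229.

Unemployment rate after four quarters ≈ 6.22%.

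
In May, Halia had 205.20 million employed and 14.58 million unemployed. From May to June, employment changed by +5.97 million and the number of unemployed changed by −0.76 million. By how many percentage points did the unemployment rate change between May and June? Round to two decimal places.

May: labor force = 205.20 + 14.58 = 219.78; u = 14.58/219.78 = 6.63%.
June: labor force = 211.17 + 13.82 = 224.99; u = 13.82/224.99 = 6.14%.
Change = 6.14% − 6.63% = −0.49 pp.

The unemployment rate changed by −0.49 percentage points.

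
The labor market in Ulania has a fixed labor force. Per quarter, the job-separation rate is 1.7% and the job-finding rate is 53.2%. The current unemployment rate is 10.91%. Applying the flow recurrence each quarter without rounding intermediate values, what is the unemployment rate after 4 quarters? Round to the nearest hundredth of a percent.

Unemployment rate after four quarters ≈ 3.42%.

With a fixed labor force, u_{t+1} = u_t + s·(1−u_t) − f·u_t = u_t·(1−s−f) + s.
Here 1−s−f = 0.451 and s = 0.017.
u_1 = 0.109100 × 0.451 + 0.017 = 0.066204.
u_2 = 0.066204 × 0.451 + 0.017 = 0.046858.
u_3 = 0.046858 × 0.451 + 0.017 = 0.038133.
u_4 = 0.038133 × 0.451 + 0.017 = 0.034198.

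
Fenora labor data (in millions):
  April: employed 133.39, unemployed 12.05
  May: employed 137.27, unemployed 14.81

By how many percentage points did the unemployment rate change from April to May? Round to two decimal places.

The unemployment rate changed by +1.45 percentage points.

April: labor force = 133.39 + 12.05 = 145.44; u = 12.05/145.44 = 8.29%.
May: labor force = 137.27 + 14.81 = 152.08; u = 14.81/152.08 = 9.74%.
Change = 9.74% − 8.29% = +1.45 pp.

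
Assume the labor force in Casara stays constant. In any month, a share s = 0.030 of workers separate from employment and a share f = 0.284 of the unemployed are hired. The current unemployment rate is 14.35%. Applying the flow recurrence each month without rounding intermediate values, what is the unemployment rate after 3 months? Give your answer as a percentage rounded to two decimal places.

Unemployment rate after three months ≈ 11.10%.

With a fixed labor force, u_{t+1} = u_t + s·(1−u_t) − f·u_t = u_t·(1−s−f) + s.
Here 1−s−f = 0.686 and s = 0.030.
u_1 = 0.143500 × 0.686 + 0.030 = 0.128441.
u_2 = 0.128441 × 0.686 + 0.030 = 0.118111.
u_3 = 0.118111 × 0.686 + 0.030 = 0.111024.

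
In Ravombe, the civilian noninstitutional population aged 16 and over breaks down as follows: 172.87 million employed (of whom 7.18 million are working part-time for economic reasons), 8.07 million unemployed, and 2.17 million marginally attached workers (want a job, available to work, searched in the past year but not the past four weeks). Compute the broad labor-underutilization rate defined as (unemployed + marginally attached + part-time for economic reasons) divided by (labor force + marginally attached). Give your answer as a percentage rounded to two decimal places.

Labor force = 172.87 + 8.07 = 180.94 million.
Numerator = 8.07 + 2.17 + 7.18 = 17.42 million.
Denominator = 180.94 + 2.17 = 183.11 million.
Broad rate = 17.42 / 183.11 = 9.51%.

Broad underutilization rate ≈ 9.51%.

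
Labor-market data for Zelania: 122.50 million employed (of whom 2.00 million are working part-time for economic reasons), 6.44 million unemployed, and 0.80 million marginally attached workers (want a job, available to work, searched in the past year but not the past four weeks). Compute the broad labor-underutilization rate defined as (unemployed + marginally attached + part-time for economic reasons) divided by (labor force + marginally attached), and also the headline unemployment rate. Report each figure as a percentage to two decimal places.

Broad underutilization rate ≈ 7.12%; headline unemployment rate ≈ 4.99%.

Labor force = 122.50 + 6.44 = 128.94 million.
Numerator = 6.44 + 0.80 + 2.00 = 9.24 million.
Denominator = 128.94 + 0.80 = 129.74 million.
Broad rate = 9.24 / 129.74 = 7.12%.
Headline unemployment rate = 6.44 / 128.94 = 4.99%.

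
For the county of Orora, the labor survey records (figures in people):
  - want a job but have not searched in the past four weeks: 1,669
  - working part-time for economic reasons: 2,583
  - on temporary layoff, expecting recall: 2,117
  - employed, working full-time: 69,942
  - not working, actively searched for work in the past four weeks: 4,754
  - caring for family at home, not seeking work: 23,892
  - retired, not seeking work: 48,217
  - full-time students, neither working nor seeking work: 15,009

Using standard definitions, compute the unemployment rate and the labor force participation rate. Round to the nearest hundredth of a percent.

Employed = 2,583 + 69,942 = 72,525 (anyone who worked, including part-time for economic reasons, counts as employed).
Unemployed = 2,117 + 4,754 = 6,871 (jobless and actively searching, or on temporary layoff).
Labor force = 72,525 + 6,871 = 79,396.
Not in labor force = 1,669 + 23,892 + 48,217 + 15,009 = 88,787 (those not working and not actively searching are outside the labor force — including those who want a job but have given up searching).
Civilian working-age population = 79,396 + 88,787 = 168,183.
Unemployment rate = 6,871 / 79,396 = 8.65%.
Labor force participation rate = 79,396 / 168,183 = 47.21%.

Unemployment rate ≈ 8.65%; labor force participation rate ≈ 47.21%.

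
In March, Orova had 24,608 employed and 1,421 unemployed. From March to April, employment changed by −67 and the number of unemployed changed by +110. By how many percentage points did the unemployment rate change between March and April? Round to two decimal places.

March: labor force = 24,608 + 1,421 = 26,029; u = 1,421/26,029 = 5.46%.
April: labor force = 24,541 + 1,531 = 26,072; u = 1,531/26,072 = 5.87%.
Change = 5.87% − 5.46% = +0.41 pp.

The unemployment rate changed by +0.41 percentage points.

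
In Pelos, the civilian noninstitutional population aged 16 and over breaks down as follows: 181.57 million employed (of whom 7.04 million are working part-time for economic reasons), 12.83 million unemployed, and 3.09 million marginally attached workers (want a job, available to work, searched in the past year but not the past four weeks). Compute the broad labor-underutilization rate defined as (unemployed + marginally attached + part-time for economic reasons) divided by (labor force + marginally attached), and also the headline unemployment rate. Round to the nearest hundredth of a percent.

Labor force = 181.57 + 12.83 = 194.40 million.
Numerator = 12.83 + 3.09 + 7.04 = 22.96 million.
Denominator = 194.40 + 3.09 = 197.49 million.
Broad rate = 22.96 / 197.49 = 11.63%.
Headline unemployment rate = 12.83 / 194.40 = 6.60%.

Broad underutilization rate ≈ 11.63%; headline unemployment rate ≈ 6.60%.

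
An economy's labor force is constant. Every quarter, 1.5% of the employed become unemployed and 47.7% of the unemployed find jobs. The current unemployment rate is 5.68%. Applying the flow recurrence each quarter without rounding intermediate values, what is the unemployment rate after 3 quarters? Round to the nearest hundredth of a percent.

Unemployment rate after three quarters ≈ 3.39%.

With a fixed labor force, u_{t+1} = u_t + s·(1−u_t) − f·u_t = u_t·(1−s−f) + s.
Here 1−s−f = 0.508 and s = 0.015.
u_1 = 0.056800 × 0.508 + 0.015 = 0.043854.
u_2 = 0.043854 × 0.508 + 0.015 = 0.037278.
u_3 = 0.037278 × 0.508 + 0.015 = 0.033937.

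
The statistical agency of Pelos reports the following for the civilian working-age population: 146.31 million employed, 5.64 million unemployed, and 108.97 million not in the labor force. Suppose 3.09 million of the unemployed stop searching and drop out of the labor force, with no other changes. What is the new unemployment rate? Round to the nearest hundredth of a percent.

New unemployment rate ≈ 1.71%.

Initially, labor force = 146.31 + 5.64 = 151.95 million, so u = 5.64/151.95 = 3.71%.
After the change, unemployed and labor force both fall by 3.09 → E = 146.31, U = 2.55, labor force = 148.86 million.
New unemployment rate = 2.55 / 148.86 = 1.71%.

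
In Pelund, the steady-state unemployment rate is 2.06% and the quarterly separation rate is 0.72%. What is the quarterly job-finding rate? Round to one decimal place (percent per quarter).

Job-finding rate ≈ 34.2% per quarter.

From u* = s/(s+f): f = s·(1−u)/u.
f = 0.72 × (1 − 0.0206) / 0.0206 = 0.7052 / 0.0206 ≈ 34.2% per quarter.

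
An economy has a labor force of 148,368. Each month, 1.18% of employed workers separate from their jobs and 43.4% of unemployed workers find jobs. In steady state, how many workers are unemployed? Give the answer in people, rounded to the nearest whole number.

Steady-state unemployment rate u* = s/(s+f) = 1.18/(1.18+43.4) = 0.026469.
Unemployed = u* × labor force = 0.026469 × 148,368 ≈ 3,927.

About 3,927 are unemployed in steady state.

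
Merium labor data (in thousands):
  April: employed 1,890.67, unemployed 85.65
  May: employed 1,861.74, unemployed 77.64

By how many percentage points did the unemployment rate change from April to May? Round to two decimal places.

The unemployment rate changed by −0.33 percentage points.

April: labor force = 1,890.67 + 85.65 = 1,976.32; u = 85.65/1,976.32 = 4.33%.
May: labor force = 1,861.74 + 77.64 = 1,939.38; u = 77.64/1,939.38 = 4.00%.
Change = 4.00% − 4.33% = −0.33 pp.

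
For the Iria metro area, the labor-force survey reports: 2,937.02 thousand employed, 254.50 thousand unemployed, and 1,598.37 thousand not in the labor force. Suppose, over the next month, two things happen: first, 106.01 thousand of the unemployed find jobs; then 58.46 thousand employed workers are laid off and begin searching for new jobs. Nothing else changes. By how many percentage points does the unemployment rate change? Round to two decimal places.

Initially, labor force = 2,937.02 + 254.50 = 3,191.52 thousand, so u = 254.50/3,191.52 = 7.97%.
After the first change, unemployed falls and employed rises by 106.01; labor force unchanged → E = 3,043.03, U = 148.49, labor force = 3,191.52 thousand.
After the second change, employed falls and unemployed rises by 58.46; labor force unchanged → E = 2,984.57, U = 206.95, labor force = 3,191.52 thousand.
New unemployment rate = 206.95 / 3,191.52 = 6.48%.
Change = 6.48% − 7.97% = −1.49 percentage points.

The unemployment rate changes by −1.49 percentage points.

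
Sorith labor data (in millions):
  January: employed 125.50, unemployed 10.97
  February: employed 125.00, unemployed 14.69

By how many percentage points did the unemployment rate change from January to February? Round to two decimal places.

The unemployment rate changed by +2.48 percentage points.

January: labor force = 125.50 + 10.97 = 136.47; u = 10.97/136.47 = 8.04%.
February: labor force = 125.00 + 14.69 = 139.69; u = 14.69/139.69 = 10.52%.
Change = 10.52% − 8.04% = +2.48 pp.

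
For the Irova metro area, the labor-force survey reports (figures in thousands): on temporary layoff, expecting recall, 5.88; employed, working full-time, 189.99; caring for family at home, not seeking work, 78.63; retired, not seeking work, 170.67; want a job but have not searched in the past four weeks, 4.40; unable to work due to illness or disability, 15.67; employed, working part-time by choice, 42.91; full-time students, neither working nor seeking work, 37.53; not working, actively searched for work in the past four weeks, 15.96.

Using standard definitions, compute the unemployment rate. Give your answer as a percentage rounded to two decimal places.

Employed = 189.99 + 42.91 = 232.90 thousand.
Unemployed = 5.88 + 15.96 = 21.84 thousand (jobless and actively searching, or on temporary layoff).
Labor force = 232.90 + 21.84 = 254.74 thousand.
Unemployment rate = 21.84 / 254.74 = 8.57%.

Unemployment rate ≈ 8.57%.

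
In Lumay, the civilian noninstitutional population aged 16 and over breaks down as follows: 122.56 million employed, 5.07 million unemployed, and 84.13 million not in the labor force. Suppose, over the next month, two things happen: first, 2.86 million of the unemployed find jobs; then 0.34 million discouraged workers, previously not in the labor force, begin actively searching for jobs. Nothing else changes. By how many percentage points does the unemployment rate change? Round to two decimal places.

Initially, labor force = 122.56 + 5.07 = 127.63 million, so u = 5.07/127.63 = 3.97%.
After the first change, unemployed falls and employed rises by 2.86; labor force unchanged → E = 125.42, U = 2.21, labor force = 127.63 million.
After the second change, unemployed and labor force both rise by 0.34 → E = 125.42, U = 2.55, labor force = 127.97 million.
New unemployment rate = 2.55 / 127.97 = 1.99%.
Change = 1.99% − 3.97% = −1.98 percentage points.

The unemployment rate changes by −1.98 percentage points.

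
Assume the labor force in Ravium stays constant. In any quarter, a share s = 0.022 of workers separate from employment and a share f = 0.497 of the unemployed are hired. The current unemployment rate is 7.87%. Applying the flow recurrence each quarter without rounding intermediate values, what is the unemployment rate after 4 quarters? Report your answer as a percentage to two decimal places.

Unemployment rate after four quarters ≈ 4.43%.

With a fixed labor force, u_{t+1} = u_t + s·(1−u_t) − f·u_t = u_t·(1−s−f) + s.
Here 1−s−f = 0.481 and s = 0.022.
u_1 = 0.078700 × 0.481 + 0.022 = 0.059855.
u_2 = 0.059855 × 0.481 + 0.022 = 0.050790.
u_3 = 0.050790 × 0.481 + 0.022 = 0.046430.
u_4 = 0.046430 × 0.481 + 0.022 = 0.044333.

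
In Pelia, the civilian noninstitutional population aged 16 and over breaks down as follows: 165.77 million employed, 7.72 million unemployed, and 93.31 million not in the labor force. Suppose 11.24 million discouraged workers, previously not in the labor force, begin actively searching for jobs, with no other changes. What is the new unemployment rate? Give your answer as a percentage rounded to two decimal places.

Initially, labor force = 165.77 + 7.72 = 173.49 million, so u = 7.72/173.49 = 4.45%.
After the change, unemployed and labor force both rise by 11.24 → E = 165.77, U = 18.96, labor force = 184.73 million.
New unemployment rate = 18.96 / 184.73 = 10.26%.

New unemployment rate ≈ 10.26%.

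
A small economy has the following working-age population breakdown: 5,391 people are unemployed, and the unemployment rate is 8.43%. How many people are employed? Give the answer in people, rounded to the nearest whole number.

About 58,559 are employed.

Labor force = U / u = 5,391 / 0.0843 ≈ 63,950.
Employed = labor force − unemployed = 63,950 − 5,391 = 58,559.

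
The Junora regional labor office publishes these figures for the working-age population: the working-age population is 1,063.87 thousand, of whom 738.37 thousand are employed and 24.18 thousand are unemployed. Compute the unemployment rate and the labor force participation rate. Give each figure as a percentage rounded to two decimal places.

Labor force = employed + unemployed = 738.37 + 24.18 = 762.55 thousand.
Unemployment rate = 24.18 / 762.55 = 3.17%.
Labor force participation rate = 762.55 / 1,063.87 = 71.68%.

Unemployment rate ≈ 3.17%; labor force participation rate ≈ 71.68%.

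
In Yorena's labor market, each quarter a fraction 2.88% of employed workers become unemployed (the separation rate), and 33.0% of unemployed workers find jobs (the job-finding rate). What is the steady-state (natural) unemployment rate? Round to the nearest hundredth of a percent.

Steady-state unemployment rate ≈ 8.03%.

At steady state the flows balance: s·E = f·U, so U/(E+U) = s/(s+f).
u* = 2.88 / (2.88 + 33.0) = 2.88 / 35.88 = 8.03%.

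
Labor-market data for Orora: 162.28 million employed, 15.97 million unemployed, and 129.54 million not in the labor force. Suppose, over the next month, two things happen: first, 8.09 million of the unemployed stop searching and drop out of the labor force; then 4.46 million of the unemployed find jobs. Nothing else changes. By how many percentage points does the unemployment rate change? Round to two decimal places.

The unemployment rate changes by −6.95 percentage points.

Initially, labor force = 162.28 + 15.97 = 178.25 million, so u = 15.97/178.25 = 8.96%.
After the first change, unemployed and labor force both fall by 8.09 → E = 162.28, U = 7.88, labor force = 170.16 million.
After the second change, unemployed falls and employed rises by 4.46; labor force unchanged → E = 166.74, U = 3.42, labor force = 170.16 million.
New unemployment rate = 3.42 / 170.16 = 2.01%.
Change = 2.01% − 8.96% = −6.95 percentage points.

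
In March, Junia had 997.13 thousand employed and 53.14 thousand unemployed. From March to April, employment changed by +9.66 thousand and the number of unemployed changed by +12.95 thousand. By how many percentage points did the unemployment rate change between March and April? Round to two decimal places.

March: labor force = 997.13 + 53.14 = 1,050.27; u = 53.14/1,050.27 = 5.06%.
April: labor force = 1,006.79 + 66.09 = 1,072.88; u = 66.09/1,072.88 = 6.16%.
Change = 6.16% − 5.06% = +1.10 pp.

The unemployment rate changed by +1.10 percentage points.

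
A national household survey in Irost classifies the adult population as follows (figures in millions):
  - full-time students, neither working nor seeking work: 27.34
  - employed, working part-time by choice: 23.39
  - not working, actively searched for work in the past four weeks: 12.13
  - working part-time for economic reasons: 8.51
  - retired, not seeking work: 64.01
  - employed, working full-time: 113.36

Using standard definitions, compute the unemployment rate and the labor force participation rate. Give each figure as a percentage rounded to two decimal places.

Unemployment rate ≈ 7.71%; labor force participation rate ≈ 63.27%.

Employed = 23.39 + 8.51 + 113.36 = 145.26 million (anyone who worked, including part-time for economic reasons, counts as employed).
Unemployed = 12.13 million.
Labor force = 145.26 + 12.13 = 157.39 million.
Not in labor force = 27.34 + 64.01 = 91.35 million (those not working and not actively searching are outside the labor force).
Civilian working-age population = 157.39 + 91.35 = 248.74 million.
Unemployment rate = 12.13 / 157.39 = 7.71%.
Labor force participation rate = 157.39 / 248.74 = 63.27%.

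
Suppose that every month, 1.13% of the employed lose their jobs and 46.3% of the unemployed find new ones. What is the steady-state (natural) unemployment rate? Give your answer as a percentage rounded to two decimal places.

Steady-state unemployment rate ≈ 2.38%.

At steady state the flows balance: s·E = f·U, so U/(E+U) = s/(s+f).
u* = 1.13 / (1.13 + 46.3) = 1.13 / 47.43 = 2.38%.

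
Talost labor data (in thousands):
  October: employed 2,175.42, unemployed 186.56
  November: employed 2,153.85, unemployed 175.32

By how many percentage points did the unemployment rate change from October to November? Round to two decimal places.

October: labor force = 2,175.42 + 186.56 = 2,361.98; u = 186.56/2,361.98 = 7.90%.
November: labor force = 2,153.85 + 175.32 = 2,329.17; u = 175.32/2,329.17 = 7.53%.
Change = 7.53% − 7.90% = −0.37 pp.

The unemployment rate changed by −0.37 percentage points.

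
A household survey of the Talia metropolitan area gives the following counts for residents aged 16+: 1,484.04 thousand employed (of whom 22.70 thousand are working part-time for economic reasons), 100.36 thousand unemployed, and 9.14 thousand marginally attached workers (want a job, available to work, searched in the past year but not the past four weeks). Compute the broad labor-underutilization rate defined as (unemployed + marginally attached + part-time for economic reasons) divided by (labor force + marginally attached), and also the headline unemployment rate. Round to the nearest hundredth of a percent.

Labor force = 1,484.04 + 100.36 = 1,584.40 thousand.
Numerator = 100.36 + 9.14 + 22.70 = 132.20 thousand.
Denominator = 1,584.40 + 9.14 = 1,593.54 thousand.
Broad rate = 132.20 / 1,593.54 = 8.30%.
Headline unemployment rate = 100.36 / 1,584.40 = 6.33%.

Broad underutilization rate ≈ 8.30%; headline unemployment rate ≈ 6.33%.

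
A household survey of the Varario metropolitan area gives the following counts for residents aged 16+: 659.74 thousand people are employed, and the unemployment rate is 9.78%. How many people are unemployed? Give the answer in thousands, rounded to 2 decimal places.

Let U be the number unemployed. The labor force is E + U, and U/(E+U) = 0.0978.
So U = 0.0978 × 659.74 / (1 − 0.0978) = 64.5226 / 0.9022 ≈ 71.52 thousand.

About 71.52 thousand are unemployed.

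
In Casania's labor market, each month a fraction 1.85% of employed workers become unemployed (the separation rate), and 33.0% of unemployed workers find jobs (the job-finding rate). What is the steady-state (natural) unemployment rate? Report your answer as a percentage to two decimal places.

At steady state the flows balance: s·E = f·U, so U/(E+U) = s/(s+f).
u* = 1.85 / (1.85 + 33.0) = 1.85 / 34.85 = 5.31%.

Steady-state unemployment rate ≈ 5.31%.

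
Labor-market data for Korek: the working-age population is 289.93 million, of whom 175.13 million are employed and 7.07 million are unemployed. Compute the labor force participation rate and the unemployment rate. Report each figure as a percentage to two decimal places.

Labor force = employed + unemployed = 175.13 + 7.07 = 182.20 million.
Unemployment rate = 7.07 / 182.20 = 3.88%.
Labor force participation rate = 182.20 / 289.93 = 62.84%.

Labor force participation rate ≈ 62.84%; unemployment rate ≈ 3.88%.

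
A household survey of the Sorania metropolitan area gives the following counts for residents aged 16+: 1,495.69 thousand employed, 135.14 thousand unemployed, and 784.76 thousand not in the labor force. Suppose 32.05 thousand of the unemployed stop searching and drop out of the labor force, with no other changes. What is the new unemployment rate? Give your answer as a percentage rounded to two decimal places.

Initially, labor force = 1,495.69 + 135.14 = 1,630.83 thousand, so u = 135.14/1,630.83 = 8.29%.
After the change, unemployed and labor force both fall by 32.05 → E = 1,495.69, U = 103.09, labor force = 1,598.78 thousand.
New unemployment rate = 103.09 / 1,598.78 = 6.45%.

New unemployment rate ≈ 6.45%.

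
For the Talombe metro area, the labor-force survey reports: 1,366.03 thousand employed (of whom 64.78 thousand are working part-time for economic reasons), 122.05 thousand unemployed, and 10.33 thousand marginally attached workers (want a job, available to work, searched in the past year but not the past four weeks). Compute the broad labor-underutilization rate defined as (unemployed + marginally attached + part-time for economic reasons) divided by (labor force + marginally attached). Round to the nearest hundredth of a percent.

Labor force = 1,366.03 + 122.05 = 1,488.08 thousand.
Numerator = 122.05 + 10.33 + 64.78 = 197.16 thousand.
Denominator = 1,488.08 + 10.33 = 1,498.41 thousand.
Broad rate = 197.16 / 1,498.41 = 13.16%.

Broad underutilization rate ≈ 13.16%.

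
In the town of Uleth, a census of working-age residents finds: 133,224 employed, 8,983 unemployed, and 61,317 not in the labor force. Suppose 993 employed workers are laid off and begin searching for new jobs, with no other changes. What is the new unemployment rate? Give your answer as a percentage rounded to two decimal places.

New unemployment rate ≈ 7.02%.

Initially, labor force = 133,224 + 8,983 = 142,207, so u = 8,983/142,207 = 6.32%.
After the change, employed falls and unemployed rises by 993; labor force unchanged → E = 132,231, U = 9,976, labor force = 142,207.
New unemployment rate = 9,976 / 142,207 = 7.02%.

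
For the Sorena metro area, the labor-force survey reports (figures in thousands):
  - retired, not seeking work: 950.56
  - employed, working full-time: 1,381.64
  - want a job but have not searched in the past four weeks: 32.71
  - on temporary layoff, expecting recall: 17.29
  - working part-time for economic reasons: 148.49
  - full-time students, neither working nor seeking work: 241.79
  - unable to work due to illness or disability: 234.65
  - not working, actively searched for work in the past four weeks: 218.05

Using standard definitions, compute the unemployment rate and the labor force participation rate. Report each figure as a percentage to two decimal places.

Unemployment rate ≈ 13.33%; labor force participation rate ≈ 54.74%.

Employed = 1,381.64 + 148.49 = 1,530.13 thousand (anyone who worked, including part-time for economic reasons, counts as employed).
Unemployed = 17.29 + 218.05 = 235.34 thousand (jobless and actively searching, or on temporary layoff).
Labor force = 1,530.13 + 235.34 = 1,765.47 thousand.
Not in labor force = 950.56 + 32.71 + 241.79 + 234.65 = 1,459.71 thousand (those not working and not actively searching are outside the labor force — including those who want a job but have given up searching).
Civilian working-age population = 1,765.47 + 1,459.71 = 3,225.18 thousand.
Unemployment rate = 235.34 / 1,765.47 = 13.33%.
Labor force participation rate = 1,765.47 / 3,225.18 = 54.74%.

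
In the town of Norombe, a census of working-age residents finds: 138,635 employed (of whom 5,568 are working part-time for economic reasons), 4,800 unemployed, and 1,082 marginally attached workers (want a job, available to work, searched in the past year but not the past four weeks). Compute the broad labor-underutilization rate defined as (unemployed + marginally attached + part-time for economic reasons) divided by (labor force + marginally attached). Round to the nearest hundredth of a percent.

Labor force = 138,635 + 4,800 = 143,435.
Numerator = 4,800 + 1,082 + 5,568 = 11,450.
Denominator = 143,435 + 1,082 = 144,517.
Broad rate = 11,450 / 144,517 = 7.92%.

Broad underutilization rate ≈ 7.92%.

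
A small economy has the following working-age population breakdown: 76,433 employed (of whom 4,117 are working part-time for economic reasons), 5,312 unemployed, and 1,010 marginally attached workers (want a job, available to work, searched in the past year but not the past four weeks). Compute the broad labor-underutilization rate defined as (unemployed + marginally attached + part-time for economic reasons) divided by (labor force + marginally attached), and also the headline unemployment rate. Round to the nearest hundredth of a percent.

Labor force = 76,433 + 5,312 = 81,745.
Numerator = 5,312 + 1,010 + 4,117 = 10,439.
Denominator = 81,745 + 1,010 = 82,755.
Broad rate = 10,439 / 82,755 = 12.61%.
Headline unemployment rate = 5,312 / 81,745 = 6.50%.

Broad underutilization rate ≈ 12.61%; headline unemployment rate ≈ 6.50%.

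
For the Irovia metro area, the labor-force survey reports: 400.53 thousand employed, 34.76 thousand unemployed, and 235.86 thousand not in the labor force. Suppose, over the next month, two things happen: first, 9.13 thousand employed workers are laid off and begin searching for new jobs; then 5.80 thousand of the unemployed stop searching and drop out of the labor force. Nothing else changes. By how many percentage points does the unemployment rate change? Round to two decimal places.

The unemployment rate changes by +0.88 percentage points.

Initially, labor force = 400.53 + 34.76 = 435.29 thousand, so u = 34.76/435.29 = 7.99%.
After the first change, employed falls and unemployed rises by 9.13; labor force unchanged → E = 391.40, U = 43.89, labor force = 435.29 thousand.
After the second change, unemployed and labor force both fall by 5.80 → E = 391.40, U = 38.09, labor force = 429.49 thousand.
New unemployment rate = 38.09 / 429.49 = 8.87%.
Change = 8.87% − 7.99% = +0.88 percentage points.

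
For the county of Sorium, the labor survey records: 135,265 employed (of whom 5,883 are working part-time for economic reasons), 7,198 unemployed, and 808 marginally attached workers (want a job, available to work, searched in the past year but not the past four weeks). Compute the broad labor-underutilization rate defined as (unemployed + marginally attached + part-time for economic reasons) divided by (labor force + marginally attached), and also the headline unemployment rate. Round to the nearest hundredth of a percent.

Broad underutilization rate ≈ 9.69%; headline unemployment rate ≈ 5.05%.

Labor force = 135,265 + 7,198 = 142,463.
Numerator = 7,198 + 808 + 5,883 = 13,889.
Denominator = 142,463 + 808 = 143,271.
Broad rate = 13,889 / 143,271 = 9.69%.
Headline unemployment rate = 7,198 / 142,463 = 5.05%.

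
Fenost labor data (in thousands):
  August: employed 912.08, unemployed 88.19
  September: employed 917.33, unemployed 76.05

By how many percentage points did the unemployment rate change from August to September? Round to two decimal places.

The unemployment rate changed by −1.16 percentage points.

August: labor force = 912.08 + 88.19 = 1,000.27; u = 88.19/1,000.27 = 8.82%.
September: labor force = 917.33 + 76.05 = 993.38; u = 76.05/993.38 = 7.66%.
Change = 7.66% − 8.82% = −1.16 pp.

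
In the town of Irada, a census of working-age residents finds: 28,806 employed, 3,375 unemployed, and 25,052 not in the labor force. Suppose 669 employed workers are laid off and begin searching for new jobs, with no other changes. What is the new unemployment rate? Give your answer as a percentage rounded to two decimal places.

New unemployment rate ≈ 12.57%.

Initially, labor force = 28,806 + 3,375 = 32,181, so u = 3,375/32,181 = 10.49%.
After the change, employed falls and unemployed rises by 669; labor force unchanged → E = 28,137, U = 4,044, labor force = 32,181.
New unemployment rate = 4,044 / 32,181 = 12.57%.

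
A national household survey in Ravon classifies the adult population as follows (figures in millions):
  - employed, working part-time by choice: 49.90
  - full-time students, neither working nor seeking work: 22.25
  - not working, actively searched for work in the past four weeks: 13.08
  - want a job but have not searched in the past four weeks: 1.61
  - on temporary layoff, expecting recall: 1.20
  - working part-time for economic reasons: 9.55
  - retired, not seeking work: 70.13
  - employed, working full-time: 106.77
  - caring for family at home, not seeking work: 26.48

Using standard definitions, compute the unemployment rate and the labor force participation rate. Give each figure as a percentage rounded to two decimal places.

Employed = 49.90 + 9.55 + 106.77 = 166.22 million (anyone who worked, including part-time for economic reasons, counts as employed).
Unemployed = 13.08 + 1.20 = 14.28 million (jobless and actively searching, or on temporary layoff).
Labor force = 166.22 + 14.28 = 180.50 million.
Not in labor force = 22.25 + 1.61 + 70.13 + 26.48 = 120.47 million (those not working and not actively searching are outside the labor force — including those who want a job but have given up searching).
Civilian working-age population = 180.50 + 120.47 = 300.97 million.
Unemployment rate = 14.28 / 180.50 = 7.91%.
Labor force participation rate = 180.50 / 300.97 = 59.97%.

Unemployment rate ≈ 7.91%; labor force participation rate ≈ 59.97%.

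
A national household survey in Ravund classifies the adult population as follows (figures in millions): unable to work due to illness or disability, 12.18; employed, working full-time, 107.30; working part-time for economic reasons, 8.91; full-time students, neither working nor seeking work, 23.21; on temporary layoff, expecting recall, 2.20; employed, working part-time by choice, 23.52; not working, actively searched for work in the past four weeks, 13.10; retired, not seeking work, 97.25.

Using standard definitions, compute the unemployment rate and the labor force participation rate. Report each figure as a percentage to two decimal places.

Unemployment rate ≈ 9.87%; labor force participation rate ≈ 53.89%.

Employed = 107.30 + 8.91 + 23.52 = 139.73 million (anyone who worked, including part-time for economic reasons, counts as employed).
Unemployed = 2.20 + 13.10 = 15.30 million (jobless and actively searching, or on temporary layoff).
Labor force = 139.73 + 15.30 = 155.03 million.
Not in labor force = 12.18 + 23.21 + 97.25 = 132.64 million (those not working and not actively searching are outside the labor force).
Civilian working-age population = 155.03 + 132.64 = 287.67 million.
Unemployment rate = 15.30 / 155.03 = 9.87%.
Labor force participation rate = 155.03 / 287.67 = 53.89%.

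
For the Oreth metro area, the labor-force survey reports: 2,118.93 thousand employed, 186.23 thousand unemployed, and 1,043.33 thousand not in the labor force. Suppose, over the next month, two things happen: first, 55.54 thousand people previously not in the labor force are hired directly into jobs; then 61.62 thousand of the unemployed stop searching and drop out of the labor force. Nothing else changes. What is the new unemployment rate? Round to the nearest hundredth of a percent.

Initially, labor force = 2,118.93 + 186.23 = 2,305.16 thousand, so u = 186.23/2,305.16 = 8.08%.
After the first change, employed and labor force both rise by 55.54; unemployed unchanged → E = 2,174.47, U = 186.23, labor force = 2,360.70 thousand.
After the second change, unemployed and labor force both fall by 61.62 → E = 2,174.47, U = 124.61, labor force = 2,299.08 thousand.
New unemployment rate = 124.61 / 2,299.08 = 5.42%.

New unemployment rate ≈ 5.42%.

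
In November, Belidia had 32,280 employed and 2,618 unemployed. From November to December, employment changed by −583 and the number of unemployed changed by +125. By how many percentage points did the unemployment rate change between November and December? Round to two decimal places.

The unemployment rate changed by +0.46 percentage points.

November: labor force = 32,280 + 2,618 = 34,898; u = 2,618/34,898 = 7.50%.
December: labor force = 31,697 + 2,743 = 34,440; u = 2,743/34,440 = 7.96%.
Change = 7.96% − 7.50% = +0.46 pp.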